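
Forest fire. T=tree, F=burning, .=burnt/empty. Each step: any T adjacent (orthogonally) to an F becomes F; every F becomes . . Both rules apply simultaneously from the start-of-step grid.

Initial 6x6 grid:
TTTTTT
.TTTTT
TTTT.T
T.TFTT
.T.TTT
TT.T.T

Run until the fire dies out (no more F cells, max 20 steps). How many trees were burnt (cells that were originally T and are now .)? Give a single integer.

Step 1: +4 fires, +1 burnt (F count now 4)
Step 2: +5 fires, +4 burnt (F count now 5)
Step 3: +6 fires, +5 burnt (F count now 6)
Step 4: +6 fires, +6 burnt (F count now 6)
Step 5: +3 fires, +6 burnt (F count now 3)
Step 6: +1 fires, +3 burnt (F count now 1)
Step 7: +0 fires, +1 burnt (F count now 0)
Fire out after step 7
Initially T: 28, now '.': 33
Total burnt (originally-T cells now '.'): 25

Answer: 25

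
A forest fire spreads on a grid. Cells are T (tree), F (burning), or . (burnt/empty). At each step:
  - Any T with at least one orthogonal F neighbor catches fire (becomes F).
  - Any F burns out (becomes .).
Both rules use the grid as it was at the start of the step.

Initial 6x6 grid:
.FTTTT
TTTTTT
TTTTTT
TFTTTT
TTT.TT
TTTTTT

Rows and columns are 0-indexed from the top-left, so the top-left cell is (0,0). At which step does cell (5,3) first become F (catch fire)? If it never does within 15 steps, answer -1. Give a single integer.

Step 1: cell (5,3)='T' (+6 fires, +2 burnt)
Step 2: cell (5,3)='T' (+9 fires, +6 burnt)
Step 3: cell (5,3)='T' (+6 fires, +9 burnt)
Step 4: cell (5,3)='F' (+6 fires, +6 burnt)
  -> target ignites at step 4
Step 5: cell (5,3)='.' (+4 fires, +6 burnt)
Step 6: cell (5,3)='.' (+1 fires, +4 burnt)
Step 7: cell (5,3)='.' (+0 fires, +1 burnt)
  fire out at step 7

4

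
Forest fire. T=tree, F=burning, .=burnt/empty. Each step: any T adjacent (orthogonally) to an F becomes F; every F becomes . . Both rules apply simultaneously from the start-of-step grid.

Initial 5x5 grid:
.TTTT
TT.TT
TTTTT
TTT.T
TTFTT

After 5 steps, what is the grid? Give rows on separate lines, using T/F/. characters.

Step 1: 3 trees catch fire, 1 burn out
  .TTTT
  TT.TT
  TTTTT
  TTF.T
  TF.FT
Step 2: 4 trees catch fire, 3 burn out
  .TTTT
  TT.TT
  TTFTT
  TF..T
  F...F
Step 3: 4 trees catch fire, 4 burn out
  .TTTT
  TT.TT
  TF.FT
  F...F
  .....
Step 4: 4 trees catch fire, 4 burn out
  .TTTT
  TF.FT
  F...F
  .....
  .....
Step 5: 4 trees catch fire, 4 burn out
  .FTFT
  F...F
  .....
  .....
  .....

.FTFT
F...F
.....
.....
.....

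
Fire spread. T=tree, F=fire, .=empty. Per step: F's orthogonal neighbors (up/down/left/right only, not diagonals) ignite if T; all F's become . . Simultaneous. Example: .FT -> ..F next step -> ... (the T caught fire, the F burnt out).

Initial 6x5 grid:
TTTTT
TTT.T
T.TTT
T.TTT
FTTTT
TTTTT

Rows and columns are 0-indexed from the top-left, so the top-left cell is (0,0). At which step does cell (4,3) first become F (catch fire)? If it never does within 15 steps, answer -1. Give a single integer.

Step 1: cell (4,3)='T' (+3 fires, +1 burnt)
Step 2: cell (4,3)='T' (+3 fires, +3 burnt)
Step 3: cell (4,3)='F' (+4 fires, +3 burnt)
  -> target ignites at step 3
Step 4: cell (4,3)='.' (+6 fires, +4 burnt)
Step 5: cell (4,3)='.' (+5 fires, +6 burnt)
Step 6: cell (4,3)='.' (+2 fires, +5 burnt)
Step 7: cell (4,3)='.' (+2 fires, +2 burnt)
Step 8: cell (4,3)='.' (+1 fires, +2 burnt)
Step 9: cell (4,3)='.' (+0 fires, +1 burnt)
  fire out at step 9

3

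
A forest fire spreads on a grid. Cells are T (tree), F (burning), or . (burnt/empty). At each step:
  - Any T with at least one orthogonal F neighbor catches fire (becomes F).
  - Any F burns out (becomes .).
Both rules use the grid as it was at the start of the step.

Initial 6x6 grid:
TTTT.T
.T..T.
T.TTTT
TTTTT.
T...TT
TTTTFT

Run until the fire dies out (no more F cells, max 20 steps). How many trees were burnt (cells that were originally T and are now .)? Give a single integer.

Answer: 19

Derivation:
Step 1: +3 fires, +1 burnt (F count now 3)
Step 2: +3 fires, +3 burnt (F count now 3)
Step 3: +3 fires, +3 burnt (F count now 3)
Step 4: +5 fires, +3 burnt (F count now 5)
Step 5: +3 fires, +5 burnt (F count now 3)
Step 6: +1 fires, +3 burnt (F count now 1)
Step 7: +1 fires, +1 burnt (F count now 1)
Step 8: +0 fires, +1 burnt (F count now 0)
Fire out after step 8
Initially T: 25, now '.': 30
Total burnt (originally-T cells now '.'): 19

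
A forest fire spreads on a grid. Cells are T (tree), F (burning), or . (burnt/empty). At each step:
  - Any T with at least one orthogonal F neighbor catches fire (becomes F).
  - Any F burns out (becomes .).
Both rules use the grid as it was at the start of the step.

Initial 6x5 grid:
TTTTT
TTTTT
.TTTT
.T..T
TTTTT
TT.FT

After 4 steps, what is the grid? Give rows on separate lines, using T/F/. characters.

Step 1: 2 trees catch fire, 1 burn out
  TTTTT
  TTTTT
  .TTTT
  .T..T
  TTTFT
  TT..F
Step 2: 2 trees catch fire, 2 burn out
  TTTTT
  TTTTT
  .TTTT
  .T..T
  TTF.F
  TT...
Step 3: 2 trees catch fire, 2 burn out
  TTTTT
  TTTTT
  .TTTT
  .T..F
  TF...
  TT...
Step 4: 4 trees catch fire, 2 burn out
  TTTTT
  TTTTT
  .TTTF
  .F...
  F....
  TF...

TTTTT
TTTTT
.TTTF
.F...
F....
TF...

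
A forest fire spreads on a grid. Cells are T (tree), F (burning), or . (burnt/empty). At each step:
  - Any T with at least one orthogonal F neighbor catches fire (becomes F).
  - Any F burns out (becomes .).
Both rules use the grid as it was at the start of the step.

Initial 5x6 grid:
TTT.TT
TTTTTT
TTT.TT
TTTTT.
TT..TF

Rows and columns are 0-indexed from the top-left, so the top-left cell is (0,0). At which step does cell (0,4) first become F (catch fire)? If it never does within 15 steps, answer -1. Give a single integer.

Step 1: cell (0,4)='T' (+1 fires, +1 burnt)
Step 2: cell (0,4)='T' (+1 fires, +1 burnt)
Step 3: cell (0,4)='T' (+2 fires, +1 burnt)
Step 4: cell (0,4)='T' (+3 fires, +2 burnt)
Step 5: cell (0,4)='F' (+5 fires, +3 burnt)
  -> target ignites at step 5
Step 6: cell (0,4)='.' (+5 fires, +5 burnt)
Step 7: cell (0,4)='.' (+4 fires, +5 burnt)
Step 8: cell (0,4)='.' (+2 fires, +4 burnt)
Step 9: cell (0,4)='.' (+1 fires, +2 burnt)
Step 10: cell (0,4)='.' (+0 fires, +1 burnt)
  fire out at step 10

5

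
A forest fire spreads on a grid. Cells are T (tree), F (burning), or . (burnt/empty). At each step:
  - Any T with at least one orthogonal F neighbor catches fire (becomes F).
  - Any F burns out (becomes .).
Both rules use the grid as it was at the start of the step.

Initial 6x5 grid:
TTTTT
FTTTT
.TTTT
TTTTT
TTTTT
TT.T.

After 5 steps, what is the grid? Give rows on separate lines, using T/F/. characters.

Step 1: 2 trees catch fire, 1 burn out
  FTTTT
  .FTTT
  .TTTT
  TTTTT
  TTTTT
  TT.T.
Step 2: 3 trees catch fire, 2 burn out
  .FTTT
  ..FTT
  .FTTT
  TTTTT
  TTTTT
  TT.T.
Step 3: 4 trees catch fire, 3 burn out
  ..FTT
  ...FT
  ..FTT
  TFTTT
  TTTTT
  TT.T.
Step 4: 6 trees catch fire, 4 burn out
  ...FT
  ....F
  ...FT
  F.FTT
  TFTTT
  TT.T.
Step 5: 6 trees catch fire, 6 burn out
  ....F
  .....
  ....F
  ...FT
  F.FTT
  TF.T.

....F
.....
....F
...FT
F.FTT
TF.T.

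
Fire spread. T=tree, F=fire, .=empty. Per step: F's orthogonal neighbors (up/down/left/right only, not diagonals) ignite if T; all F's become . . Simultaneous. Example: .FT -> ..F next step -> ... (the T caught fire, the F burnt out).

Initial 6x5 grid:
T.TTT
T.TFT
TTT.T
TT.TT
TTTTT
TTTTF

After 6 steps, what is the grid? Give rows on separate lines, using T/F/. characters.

Step 1: 5 trees catch fire, 2 burn out
  T.TFT
  T.F.F
  TTT.T
  TT.TT
  TTTTF
  TTTF.
Step 2: 7 trees catch fire, 5 burn out
  T.F.F
  T....
  TTF.F
  TT.TF
  TTTF.
  TTF..
Step 3: 4 trees catch fire, 7 burn out
  T....
  T....
  TF...
  TT.F.
  TTF..
  TF...
Step 4: 4 trees catch fire, 4 burn out
  T....
  T....
  F....
  TF...
  TF...
  F....
Step 5: 3 trees catch fire, 4 burn out
  T....
  F....
  .....
  F....
  F....
  .....
Step 6: 1 trees catch fire, 3 burn out
  F....
  .....
  .....
  .....
  .....
  .....

F....
.....
.....
.....
.....
.....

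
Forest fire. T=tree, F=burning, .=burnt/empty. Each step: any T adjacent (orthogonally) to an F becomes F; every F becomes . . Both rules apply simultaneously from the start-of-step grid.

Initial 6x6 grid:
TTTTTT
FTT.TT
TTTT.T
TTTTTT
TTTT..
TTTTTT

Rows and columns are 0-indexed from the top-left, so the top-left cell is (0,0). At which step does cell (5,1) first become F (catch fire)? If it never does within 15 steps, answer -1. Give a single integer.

Step 1: cell (5,1)='T' (+3 fires, +1 burnt)
Step 2: cell (5,1)='T' (+4 fires, +3 burnt)
Step 3: cell (5,1)='T' (+4 fires, +4 burnt)
Step 4: cell (5,1)='T' (+5 fires, +4 burnt)
Step 5: cell (5,1)='F' (+4 fires, +5 burnt)
  -> target ignites at step 5
Step 6: cell (5,1)='.' (+5 fires, +4 burnt)
Step 7: cell (5,1)='.' (+3 fires, +5 burnt)
Step 8: cell (5,1)='.' (+2 fires, +3 burnt)
Step 9: cell (5,1)='.' (+1 fires, +2 burnt)
Step 10: cell (5,1)='.' (+0 fires, +1 burnt)
  fire out at step 10

5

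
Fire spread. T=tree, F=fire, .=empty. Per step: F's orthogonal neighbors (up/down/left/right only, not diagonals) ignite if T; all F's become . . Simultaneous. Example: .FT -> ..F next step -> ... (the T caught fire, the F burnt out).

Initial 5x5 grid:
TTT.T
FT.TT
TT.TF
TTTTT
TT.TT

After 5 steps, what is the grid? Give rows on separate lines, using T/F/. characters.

Step 1: 6 trees catch fire, 2 burn out
  FTT.T
  .F.TF
  FT.F.
  TTTTF
  TT.TT
Step 2: 7 trees catch fire, 6 burn out
  .FT.F
  ...F.
  .F...
  FTTF.
  TT.TF
Step 3: 5 trees catch fire, 7 burn out
  ..F..
  .....
  .....
  .FF..
  FT.F.
Step 4: 1 trees catch fire, 5 burn out
  .....
  .....
  .....
  .....
  .F...
Step 5: 0 trees catch fire, 1 burn out
  .....
  .....
  .....
  .....
  .....

.....
.....
.....
.....
.....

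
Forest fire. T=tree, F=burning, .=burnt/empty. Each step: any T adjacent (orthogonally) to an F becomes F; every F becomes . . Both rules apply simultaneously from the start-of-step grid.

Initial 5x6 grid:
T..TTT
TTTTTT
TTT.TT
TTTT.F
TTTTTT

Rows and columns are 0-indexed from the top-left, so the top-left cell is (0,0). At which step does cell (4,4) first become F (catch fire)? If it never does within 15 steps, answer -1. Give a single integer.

Step 1: cell (4,4)='T' (+2 fires, +1 burnt)
Step 2: cell (4,4)='F' (+3 fires, +2 burnt)
  -> target ignites at step 2
Step 3: cell (4,4)='.' (+3 fires, +3 burnt)
Step 4: cell (4,4)='.' (+4 fires, +3 burnt)
Step 5: cell (4,4)='.' (+4 fires, +4 burnt)
Step 6: cell (4,4)='.' (+4 fires, +4 burnt)
Step 7: cell (4,4)='.' (+3 fires, +4 burnt)
Step 8: cell (4,4)='.' (+2 fires, +3 burnt)
Step 9: cell (4,4)='.' (+0 fires, +2 burnt)
  fire out at step 9

2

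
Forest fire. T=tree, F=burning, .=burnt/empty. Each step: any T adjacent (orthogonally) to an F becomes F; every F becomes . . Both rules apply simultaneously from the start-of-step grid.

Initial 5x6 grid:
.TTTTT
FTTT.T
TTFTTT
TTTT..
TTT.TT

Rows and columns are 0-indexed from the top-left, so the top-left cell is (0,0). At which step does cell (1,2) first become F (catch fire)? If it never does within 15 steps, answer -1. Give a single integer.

Step 1: cell (1,2)='F' (+6 fires, +2 burnt)
  -> target ignites at step 1
Step 2: cell (1,2)='.' (+8 fires, +6 burnt)
Step 3: cell (1,2)='.' (+4 fires, +8 burnt)
Step 4: cell (1,2)='.' (+2 fires, +4 burnt)
Step 5: cell (1,2)='.' (+1 fires, +2 burnt)
Step 6: cell (1,2)='.' (+0 fires, +1 burnt)
  fire out at step 6

1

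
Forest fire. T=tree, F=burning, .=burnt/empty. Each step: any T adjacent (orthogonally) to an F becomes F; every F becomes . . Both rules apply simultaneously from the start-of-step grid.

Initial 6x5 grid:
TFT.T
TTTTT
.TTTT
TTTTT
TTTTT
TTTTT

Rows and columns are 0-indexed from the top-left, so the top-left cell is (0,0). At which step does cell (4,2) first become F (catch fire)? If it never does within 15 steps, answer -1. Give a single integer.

Step 1: cell (4,2)='T' (+3 fires, +1 burnt)
Step 2: cell (4,2)='T' (+3 fires, +3 burnt)
Step 3: cell (4,2)='T' (+3 fires, +3 burnt)
Step 4: cell (4,2)='T' (+5 fires, +3 burnt)
Step 5: cell (4,2)='F' (+6 fires, +5 burnt)
  -> target ignites at step 5
Step 6: cell (4,2)='.' (+4 fires, +6 burnt)
Step 7: cell (4,2)='.' (+2 fires, +4 burnt)
Step 8: cell (4,2)='.' (+1 fires, +2 burnt)
Step 9: cell (4,2)='.' (+0 fires, +1 burnt)
  fire out at step 9

5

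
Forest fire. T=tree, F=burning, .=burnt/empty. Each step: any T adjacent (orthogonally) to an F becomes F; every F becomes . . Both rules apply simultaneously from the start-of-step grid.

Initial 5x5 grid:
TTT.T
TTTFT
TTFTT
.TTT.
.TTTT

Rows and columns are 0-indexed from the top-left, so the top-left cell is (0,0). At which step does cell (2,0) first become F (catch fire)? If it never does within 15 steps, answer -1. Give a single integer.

Step 1: cell (2,0)='T' (+5 fires, +2 burnt)
Step 2: cell (2,0)='F' (+8 fires, +5 burnt)
  -> target ignites at step 2
Step 3: cell (2,0)='.' (+4 fires, +8 burnt)
Step 4: cell (2,0)='.' (+2 fires, +4 burnt)
Step 5: cell (2,0)='.' (+0 fires, +2 burnt)
  fire out at step 5

2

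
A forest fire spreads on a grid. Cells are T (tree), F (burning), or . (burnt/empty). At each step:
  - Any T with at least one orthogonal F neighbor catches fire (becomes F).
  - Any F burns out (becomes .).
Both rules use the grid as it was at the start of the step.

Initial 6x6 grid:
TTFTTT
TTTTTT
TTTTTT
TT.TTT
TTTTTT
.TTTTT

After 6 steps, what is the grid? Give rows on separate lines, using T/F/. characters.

Step 1: 3 trees catch fire, 1 burn out
  TF.FTT
  TTFTTT
  TTTTTT
  TT.TTT
  TTTTTT
  .TTTTT
Step 2: 5 trees catch fire, 3 burn out
  F...FT
  TF.FTT
  TTFTTT
  TT.TTT
  TTTTTT
  .TTTTT
Step 3: 5 trees catch fire, 5 burn out
  .....F
  F...FT
  TF.FTT
  TT.TTT
  TTTTTT
  .TTTTT
Step 4: 5 trees catch fire, 5 burn out
  ......
  .....F
  F...FT
  TF.FTT
  TTTTTT
  .TTTTT
Step 5: 5 trees catch fire, 5 burn out
  ......
  ......
  .....F
  F...FT
  TFTFTT
  .TTTTT
Step 6: 6 trees catch fire, 5 burn out
  ......
  ......
  ......
  .....F
  F.F.FT
  .FTFTT

......
......
......
.....F
F.F.FT
.FTFTT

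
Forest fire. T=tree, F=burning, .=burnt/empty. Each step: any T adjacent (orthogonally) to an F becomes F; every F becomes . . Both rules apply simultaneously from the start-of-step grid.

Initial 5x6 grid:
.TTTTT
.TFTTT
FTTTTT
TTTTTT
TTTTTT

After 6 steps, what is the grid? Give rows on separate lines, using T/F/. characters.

Step 1: 6 trees catch fire, 2 burn out
  .TFTTT
  .F.FTT
  .FFTTT
  FTTTTT
  TTTTTT
Step 2: 7 trees catch fire, 6 burn out
  .F.FTT
  ....FT
  ...FTT
  .FFTTT
  FTTTTT
Step 3: 6 trees catch fire, 7 burn out
  ....FT
  .....F
  ....FT
  ...FTT
  .FFTTT
Step 4: 4 trees catch fire, 6 burn out
  .....F
  ......
  .....F
  ....FT
  ...FTT
Step 5: 2 trees catch fire, 4 burn out
  ......
  ......
  ......
  .....F
  ....FT
Step 6: 1 trees catch fire, 2 burn out
  ......
  ......
  ......
  ......
  .....F

......
......
......
......
.....F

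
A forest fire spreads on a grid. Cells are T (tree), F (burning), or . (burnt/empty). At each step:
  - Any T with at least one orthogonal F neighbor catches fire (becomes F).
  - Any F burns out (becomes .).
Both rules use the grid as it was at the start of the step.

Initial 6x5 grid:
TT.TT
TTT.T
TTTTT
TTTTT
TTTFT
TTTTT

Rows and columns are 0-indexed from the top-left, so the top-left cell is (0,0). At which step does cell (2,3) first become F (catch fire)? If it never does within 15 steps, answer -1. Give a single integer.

Step 1: cell (2,3)='T' (+4 fires, +1 burnt)
Step 2: cell (2,3)='F' (+6 fires, +4 burnt)
  -> target ignites at step 2
Step 3: cell (2,3)='.' (+5 fires, +6 burnt)
Step 4: cell (2,3)='.' (+5 fires, +5 burnt)
Step 5: cell (2,3)='.' (+3 fires, +5 burnt)
Step 6: cell (2,3)='.' (+3 fires, +3 burnt)
Step 7: cell (2,3)='.' (+1 fires, +3 burnt)
Step 8: cell (2,3)='.' (+0 fires, +1 burnt)
  fire out at step 8

2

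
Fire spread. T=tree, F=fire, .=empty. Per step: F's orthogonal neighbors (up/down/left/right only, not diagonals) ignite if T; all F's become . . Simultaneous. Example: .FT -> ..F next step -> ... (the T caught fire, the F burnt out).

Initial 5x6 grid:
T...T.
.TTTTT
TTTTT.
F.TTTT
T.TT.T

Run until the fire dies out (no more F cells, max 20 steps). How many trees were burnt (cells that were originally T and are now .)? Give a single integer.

Step 1: +2 fires, +1 burnt (F count now 2)
Step 2: +1 fires, +2 burnt (F count now 1)
Step 3: +2 fires, +1 burnt (F count now 2)
Step 4: +3 fires, +2 burnt (F count now 3)
Step 5: +4 fires, +3 burnt (F count now 4)
Step 6: +3 fires, +4 burnt (F count now 3)
Step 7: +3 fires, +3 burnt (F count now 3)
Step 8: +1 fires, +3 burnt (F count now 1)
Step 9: +0 fires, +1 burnt (F count now 0)
Fire out after step 9
Initially T: 20, now '.': 29
Total burnt (originally-T cells now '.'): 19

Answer: 19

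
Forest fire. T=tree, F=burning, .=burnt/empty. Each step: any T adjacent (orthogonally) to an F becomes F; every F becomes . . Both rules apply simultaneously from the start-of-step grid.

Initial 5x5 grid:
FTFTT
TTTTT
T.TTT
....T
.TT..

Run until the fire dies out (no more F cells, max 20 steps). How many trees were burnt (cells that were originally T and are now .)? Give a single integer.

Step 1: +4 fires, +2 burnt (F count now 4)
Step 2: +5 fires, +4 burnt (F count now 5)
Step 3: +2 fires, +5 burnt (F count now 2)
Step 4: +1 fires, +2 burnt (F count now 1)
Step 5: +1 fires, +1 burnt (F count now 1)
Step 6: +0 fires, +1 burnt (F count now 0)
Fire out after step 6
Initially T: 15, now '.': 23
Total burnt (originally-T cells now '.'): 13

Answer: 13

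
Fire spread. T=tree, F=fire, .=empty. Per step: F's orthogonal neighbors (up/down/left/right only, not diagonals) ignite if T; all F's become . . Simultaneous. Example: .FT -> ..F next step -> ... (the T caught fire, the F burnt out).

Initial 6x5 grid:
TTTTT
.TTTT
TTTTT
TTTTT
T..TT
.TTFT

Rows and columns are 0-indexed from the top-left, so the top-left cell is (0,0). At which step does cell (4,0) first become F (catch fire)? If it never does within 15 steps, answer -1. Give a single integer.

Step 1: cell (4,0)='T' (+3 fires, +1 burnt)
Step 2: cell (4,0)='T' (+3 fires, +3 burnt)
Step 3: cell (4,0)='T' (+3 fires, +3 burnt)
Step 4: cell (4,0)='T' (+4 fires, +3 burnt)
Step 5: cell (4,0)='T' (+5 fires, +4 burnt)
Step 6: cell (4,0)='F' (+5 fires, +5 burnt)
  -> target ignites at step 6
Step 7: cell (4,0)='.' (+1 fires, +5 burnt)
Step 8: cell (4,0)='.' (+1 fires, +1 burnt)
Step 9: cell (4,0)='.' (+0 fires, +1 burnt)
  fire out at step 9

6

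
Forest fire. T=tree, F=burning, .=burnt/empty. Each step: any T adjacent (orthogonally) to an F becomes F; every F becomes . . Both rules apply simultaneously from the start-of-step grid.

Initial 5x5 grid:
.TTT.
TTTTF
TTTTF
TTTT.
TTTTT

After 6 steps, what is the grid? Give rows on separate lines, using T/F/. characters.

Step 1: 2 trees catch fire, 2 burn out
  .TTT.
  TTTF.
  TTTF.
  TTTT.
  TTTTT
Step 2: 4 trees catch fire, 2 burn out
  .TTF.
  TTF..
  TTF..
  TTTF.
  TTTTT
Step 3: 5 trees catch fire, 4 burn out
  .TF..
  TF...
  TF...
  TTF..
  TTTFT
Step 4: 6 trees catch fire, 5 burn out
  .F...
  F....
  F....
  TF...
  TTF.F
Step 5: 2 trees catch fire, 6 burn out
  .....
  .....
  .....
  F....
  TF...
Step 6: 1 trees catch fire, 2 burn out
  .....
  .....
  .....
  .....
  F....

.....
.....
.....
.....
F....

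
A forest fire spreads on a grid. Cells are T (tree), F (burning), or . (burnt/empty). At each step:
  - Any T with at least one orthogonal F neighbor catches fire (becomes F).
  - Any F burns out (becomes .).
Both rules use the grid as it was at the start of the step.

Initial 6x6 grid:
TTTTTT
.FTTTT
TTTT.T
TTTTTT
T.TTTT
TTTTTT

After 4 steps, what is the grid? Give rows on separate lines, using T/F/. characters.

Step 1: 3 trees catch fire, 1 burn out
  TFTTTT
  ..FTTT
  TFTT.T
  TTTTTT
  T.TTTT
  TTTTTT
Step 2: 6 trees catch fire, 3 burn out
  F.FTTT
  ...FTT
  F.FT.T
  TFTTTT
  T.TTTT
  TTTTTT
Step 3: 5 trees catch fire, 6 burn out
  ...FTT
  ....FT
  ...F.T
  F.FTTT
  T.TTTT
  TTTTTT
Step 4: 5 trees catch fire, 5 burn out
  ....FT
  .....F
  .....T
  ...FTT
  F.FTTT
  TTTTTT

....FT
.....F
.....T
...FTT
F.FTTT
TTTTTT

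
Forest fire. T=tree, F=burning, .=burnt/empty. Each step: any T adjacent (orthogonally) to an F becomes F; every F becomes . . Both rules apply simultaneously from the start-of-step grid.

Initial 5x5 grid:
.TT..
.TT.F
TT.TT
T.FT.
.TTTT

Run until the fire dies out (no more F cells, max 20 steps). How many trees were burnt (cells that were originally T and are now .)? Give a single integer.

Answer: 7

Derivation:
Step 1: +3 fires, +2 burnt (F count now 3)
Step 2: +3 fires, +3 burnt (F count now 3)
Step 3: +1 fires, +3 burnt (F count now 1)
Step 4: +0 fires, +1 burnt (F count now 0)
Fire out after step 4
Initially T: 14, now '.': 18
Total burnt (originally-T cells now '.'): 7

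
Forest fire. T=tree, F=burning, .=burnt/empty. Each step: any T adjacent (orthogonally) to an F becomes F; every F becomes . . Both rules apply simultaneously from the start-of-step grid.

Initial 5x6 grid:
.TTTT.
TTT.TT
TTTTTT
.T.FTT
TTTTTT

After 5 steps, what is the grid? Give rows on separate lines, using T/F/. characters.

Step 1: 3 trees catch fire, 1 burn out
  .TTTT.
  TTT.TT
  TTTFTT
  .T..FT
  TTTFTT
Step 2: 5 trees catch fire, 3 burn out
  .TTTT.
  TTT.TT
  TTF.FT
  .T...F
  TTF.FT
Step 3: 6 trees catch fire, 5 burn out
  .TTTT.
  TTF.FT
  TF...F
  .T....
  TF...F
Step 4: 7 trees catch fire, 6 burn out
  .TFTF.
  TF...F
  F.....
  .F....
  F.....
Step 5: 3 trees catch fire, 7 burn out
  .F.F..
  F.....
  ......
  ......
  ......

.F.F..
F.....
......
......
......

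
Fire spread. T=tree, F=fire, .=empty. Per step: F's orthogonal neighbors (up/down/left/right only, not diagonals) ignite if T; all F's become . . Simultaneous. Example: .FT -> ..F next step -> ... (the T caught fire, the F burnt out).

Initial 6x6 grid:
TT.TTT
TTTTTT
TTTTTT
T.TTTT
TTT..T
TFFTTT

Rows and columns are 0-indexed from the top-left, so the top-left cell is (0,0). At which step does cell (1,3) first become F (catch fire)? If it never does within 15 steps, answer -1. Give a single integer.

Step 1: cell (1,3)='T' (+4 fires, +2 burnt)
Step 2: cell (1,3)='T' (+3 fires, +4 burnt)
Step 3: cell (1,3)='T' (+4 fires, +3 burnt)
Step 4: cell (1,3)='T' (+6 fires, +4 burnt)
Step 5: cell (1,3)='F' (+5 fires, +6 burnt)
  -> target ignites at step 5
Step 6: cell (1,3)='.' (+5 fires, +5 burnt)
Step 7: cell (1,3)='.' (+2 fires, +5 burnt)
Step 8: cell (1,3)='.' (+1 fires, +2 burnt)
Step 9: cell (1,3)='.' (+0 fires, +1 burnt)
  fire out at step 9

5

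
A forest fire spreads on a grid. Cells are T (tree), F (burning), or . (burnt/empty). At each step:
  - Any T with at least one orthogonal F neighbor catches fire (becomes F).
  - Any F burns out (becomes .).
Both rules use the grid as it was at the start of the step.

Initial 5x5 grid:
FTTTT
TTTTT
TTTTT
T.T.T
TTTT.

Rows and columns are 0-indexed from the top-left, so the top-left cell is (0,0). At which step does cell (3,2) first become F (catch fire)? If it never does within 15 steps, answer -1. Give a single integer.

Step 1: cell (3,2)='T' (+2 fires, +1 burnt)
Step 2: cell (3,2)='T' (+3 fires, +2 burnt)
Step 3: cell (3,2)='T' (+4 fires, +3 burnt)
Step 4: cell (3,2)='T' (+4 fires, +4 burnt)
Step 5: cell (3,2)='F' (+4 fires, +4 burnt)
  -> target ignites at step 5
Step 6: cell (3,2)='.' (+2 fires, +4 burnt)
Step 7: cell (3,2)='.' (+2 fires, +2 burnt)
Step 8: cell (3,2)='.' (+0 fires, +2 burnt)
  fire out at step 8

5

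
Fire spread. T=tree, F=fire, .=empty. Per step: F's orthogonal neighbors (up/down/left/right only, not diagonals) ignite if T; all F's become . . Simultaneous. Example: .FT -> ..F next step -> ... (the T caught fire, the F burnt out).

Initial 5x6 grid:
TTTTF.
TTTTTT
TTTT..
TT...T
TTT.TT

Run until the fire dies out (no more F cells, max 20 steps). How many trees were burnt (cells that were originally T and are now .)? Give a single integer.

Answer: 19

Derivation:
Step 1: +2 fires, +1 burnt (F count now 2)
Step 2: +3 fires, +2 burnt (F count now 3)
Step 3: +3 fires, +3 burnt (F count now 3)
Step 4: +3 fires, +3 burnt (F count now 3)
Step 5: +2 fires, +3 burnt (F count now 2)
Step 6: +2 fires, +2 burnt (F count now 2)
Step 7: +2 fires, +2 burnt (F count now 2)
Step 8: +2 fires, +2 burnt (F count now 2)
Step 9: +0 fires, +2 burnt (F count now 0)
Fire out after step 9
Initially T: 22, now '.': 27
Total burnt (originally-T cells now '.'): 19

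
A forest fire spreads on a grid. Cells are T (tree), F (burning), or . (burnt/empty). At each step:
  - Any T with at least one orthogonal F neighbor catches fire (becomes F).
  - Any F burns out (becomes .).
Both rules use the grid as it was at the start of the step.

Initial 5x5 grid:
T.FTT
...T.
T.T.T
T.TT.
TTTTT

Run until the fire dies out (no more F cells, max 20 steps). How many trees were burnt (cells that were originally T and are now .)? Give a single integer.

Step 1: +1 fires, +1 burnt (F count now 1)
Step 2: +2 fires, +1 burnt (F count now 2)
Step 3: +0 fires, +2 burnt (F count now 0)
Fire out after step 3
Initially T: 15, now '.': 13
Total burnt (originally-T cells now '.'): 3

Answer: 3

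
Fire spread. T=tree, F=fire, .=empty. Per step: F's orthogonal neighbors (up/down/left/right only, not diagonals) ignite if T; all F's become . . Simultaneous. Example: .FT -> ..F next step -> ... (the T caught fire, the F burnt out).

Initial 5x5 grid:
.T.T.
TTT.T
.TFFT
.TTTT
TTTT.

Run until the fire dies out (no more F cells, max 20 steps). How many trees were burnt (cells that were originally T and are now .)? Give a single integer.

Step 1: +5 fires, +2 burnt (F count now 5)
Step 2: +6 fires, +5 burnt (F count now 6)
Step 3: +3 fires, +6 burnt (F count now 3)
Step 4: +1 fires, +3 burnt (F count now 1)
Step 5: +0 fires, +1 burnt (F count now 0)
Fire out after step 5
Initially T: 16, now '.': 24
Total burnt (originally-T cells now '.'): 15

Answer: 15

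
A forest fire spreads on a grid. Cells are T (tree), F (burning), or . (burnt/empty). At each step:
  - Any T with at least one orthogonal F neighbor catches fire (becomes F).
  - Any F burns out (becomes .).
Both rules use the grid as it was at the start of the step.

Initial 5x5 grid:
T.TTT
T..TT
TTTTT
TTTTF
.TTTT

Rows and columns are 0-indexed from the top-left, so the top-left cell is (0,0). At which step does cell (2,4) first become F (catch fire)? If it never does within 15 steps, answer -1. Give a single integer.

Step 1: cell (2,4)='F' (+3 fires, +1 burnt)
  -> target ignites at step 1
Step 2: cell (2,4)='.' (+4 fires, +3 burnt)
Step 3: cell (2,4)='.' (+5 fires, +4 burnt)
Step 4: cell (2,4)='.' (+4 fires, +5 burnt)
Step 5: cell (2,4)='.' (+2 fires, +4 burnt)
Step 6: cell (2,4)='.' (+1 fires, +2 burnt)
Step 7: cell (2,4)='.' (+1 fires, +1 burnt)
Step 8: cell (2,4)='.' (+0 fires, +1 burnt)
  fire out at step 8

1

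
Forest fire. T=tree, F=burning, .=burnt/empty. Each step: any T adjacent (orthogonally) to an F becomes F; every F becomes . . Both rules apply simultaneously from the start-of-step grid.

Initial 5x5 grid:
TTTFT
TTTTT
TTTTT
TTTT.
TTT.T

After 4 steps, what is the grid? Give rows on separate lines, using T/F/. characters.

Step 1: 3 trees catch fire, 1 burn out
  TTF.F
  TTTFT
  TTTTT
  TTTT.
  TTT.T
Step 2: 4 trees catch fire, 3 burn out
  TF...
  TTF.F
  TTTFT
  TTTT.
  TTT.T
Step 3: 5 trees catch fire, 4 burn out
  F....
  TF...
  TTF.F
  TTTF.
  TTT.T
Step 4: 3 trees catch fire, 5 burn out
  .....
  F....
  TF...
  TTF..
  TTT.T

.....
F....
TF...
TTF..
TTT.T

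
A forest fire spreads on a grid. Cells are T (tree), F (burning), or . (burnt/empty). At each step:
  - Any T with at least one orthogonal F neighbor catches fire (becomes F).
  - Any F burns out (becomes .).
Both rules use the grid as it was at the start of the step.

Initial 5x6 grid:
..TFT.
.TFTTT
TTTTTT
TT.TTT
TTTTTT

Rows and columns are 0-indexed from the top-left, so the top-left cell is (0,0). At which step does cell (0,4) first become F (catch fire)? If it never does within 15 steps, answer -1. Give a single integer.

Step 1: cell (0,4)='F' (+5 fires, +2 burnt)
  -> target ignites at step 1
Step 2: cell (0,4)='.' (+3 fires, +5 burnt)
Step 3: cell (0,4)='.' (+5 fires, +3 burnt)
Step 4: cell (0,4)='.' (+5 fires, +5 burnt)
Step 5: cell (0,4)='.' (+4 fires, +5 burnt)
Step 6: cell (0,4)='.' (+1 fires, +4 burnt)
Step 7: cell (0,4)='.' (+0 fires, +1 burnt)
  fire out at step 7

1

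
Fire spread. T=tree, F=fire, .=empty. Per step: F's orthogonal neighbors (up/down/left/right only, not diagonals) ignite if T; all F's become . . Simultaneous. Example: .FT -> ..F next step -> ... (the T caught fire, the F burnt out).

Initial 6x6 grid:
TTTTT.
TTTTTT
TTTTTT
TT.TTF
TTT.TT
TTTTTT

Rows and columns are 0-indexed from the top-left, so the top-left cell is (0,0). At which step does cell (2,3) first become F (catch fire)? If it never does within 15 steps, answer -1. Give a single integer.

Step 1: cell (2,3)='T' (+3 fires, +1 burnt)
Step 2: cell (2,3)='T' (+5 fires, +3 burnt)
Step 3: cell (2,3)='F' (+3 fires, +5 burnt)
  -> target ignites at step 3
Step 4: cell (2,3)='.' (+4 fires, +3 burnt)
Step 5: cell (2,3)='.' (+4 fires, +4 burnt)
Step 6: cell (2,3)='.' (+6 fires, +4 burnt)
Step 7: cell (2,3)='.' (+5 fires, +6 burnt)
Step 8: cell (2,3)='.' (+2 fires, +5 burnt)
Step 9: cell (2,3)='.' (+0 fires, +2 burnt)
  fire out at step 9

3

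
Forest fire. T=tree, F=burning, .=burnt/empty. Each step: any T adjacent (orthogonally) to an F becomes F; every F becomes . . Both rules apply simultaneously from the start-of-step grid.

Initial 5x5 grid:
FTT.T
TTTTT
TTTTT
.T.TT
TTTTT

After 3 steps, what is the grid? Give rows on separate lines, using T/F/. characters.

Step 1: 2 trees catch fire, 1 burn out
  .FT.T
  FTTTT
  TTTTT
  .T.TT
  TTTTT
Step 2: 3 trees catch fire, 2 burn out
  ..F.T
  .FTTT
  FTTTT
  .T.TT
  TTTTT
Step 3: 2 trees catch fire, 3 burn out
  ....T
  ..FTT
  .FTTT
  .T.TT
  TTTTT

....T
..FTT
.FTTT
.T.TT
TTTTT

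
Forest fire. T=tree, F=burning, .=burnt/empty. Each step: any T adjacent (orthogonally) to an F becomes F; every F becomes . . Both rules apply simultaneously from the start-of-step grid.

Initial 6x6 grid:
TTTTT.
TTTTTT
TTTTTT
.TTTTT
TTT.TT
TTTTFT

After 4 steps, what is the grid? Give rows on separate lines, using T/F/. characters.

Step 1: 3 trees catch fire, 1 burn out
  TTTTT.
  TTTTTT
  TTTTTT
  .TTTTT
  TTT.FT
  TTTF.F
Step 2: 3 trees catch fire, 3 burn out
  TTTTT.
  TTTTTT
  TTTTTT
  .TTTFT
  TTT..F
  TTF...
Step 3: 5 trees catch fire, 3 burn out
  TTTTT.
  TTTTTT
  TTTTFT
  .TTF.F
  TTF...
  TF....
Step 4: 6 trees catch fire, 5 burn out
  TTTTT.
  TTTTFT
  TTTF.F
  .TF...
  TF....
  F.....

TTTTT.
TTTTFT
TTTF.F
.TF...
TF....
F.....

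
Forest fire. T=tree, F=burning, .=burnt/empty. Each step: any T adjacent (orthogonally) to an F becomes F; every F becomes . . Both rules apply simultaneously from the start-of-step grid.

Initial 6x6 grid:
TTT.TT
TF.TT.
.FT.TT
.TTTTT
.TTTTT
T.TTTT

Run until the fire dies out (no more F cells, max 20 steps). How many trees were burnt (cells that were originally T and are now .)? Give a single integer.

Answer: 25

Derivation:
Step 1: +4 fires, +2 burnt (F count now 4)
Step 2: +4 fires, +4 burnt (F count now 4)
Step 3: +2 fires, +4 burnt (F count now 2)
Step 4: +3 fires, +2 burnt (F count now 3)
Step 5: +4 fires, +3 burnt (F count now 4)
Step 6: +4 fires, +4 burnt (F count now 4)
Step 7: +3 fires, +4 burnt (F count now 3)
Step 8: +1 fires, +3 burnt (F count now 1)
Step 9: +0 fires, +1 burnt (F count now 0)
Fire out after step 9
Initially T: 26, now '.': 35
Total burnt (originally-T cells now '.'): 25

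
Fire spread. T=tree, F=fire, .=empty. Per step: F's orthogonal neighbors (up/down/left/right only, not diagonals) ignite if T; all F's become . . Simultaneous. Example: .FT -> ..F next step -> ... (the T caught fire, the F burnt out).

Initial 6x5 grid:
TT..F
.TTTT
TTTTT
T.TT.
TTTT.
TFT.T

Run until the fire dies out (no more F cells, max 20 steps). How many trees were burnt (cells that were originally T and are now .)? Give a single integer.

Step 1: +4 fires, +2 burnt (F count now 4)
Step 2: +4 fires, +4 burnt (F count now 4)
Step 3: +5 fires, +4 burnt (F count now 5)
Step 4: +4 fires, +5 burnt (F count now 4)
Step 5: +2 fires, +4 burnt (F count now 2)
Step 6: +1 fires, +2 burnt (F count now 1)
Step 7: +0 fires, +1 burnt (F count now 0)
Fire out after step 7
Initially T: 21, now '.': 29
Total burnt (originally-T cells now '.'): 20

Answer: 20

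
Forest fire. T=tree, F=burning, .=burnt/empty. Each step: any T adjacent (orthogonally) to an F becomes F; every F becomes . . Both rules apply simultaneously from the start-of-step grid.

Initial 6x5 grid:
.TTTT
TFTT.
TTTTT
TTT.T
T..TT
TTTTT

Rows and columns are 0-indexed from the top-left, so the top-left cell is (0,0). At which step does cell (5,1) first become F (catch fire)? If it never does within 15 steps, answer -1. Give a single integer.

Step 1: cell (5,1)='T' (+4 fires, +1 burnt)
Step 2: cell (5,1)='T' (+5 fires, +4 burnt)
Step 3: cell (5,1)='T' (+4 fires, +5 burnt)
Step 4: cell (5,1)='T' (+3 fires, +4 burnt)
Step 5: cell (5,1)='T' (+2 fires, +3 burnt)
Step 6: cell (5,1)='F' (+2 fires, +2 burnt)
  -> target ignites at step 6
Step 7: cell (5,1)='.' (+3 fires, +2 burnt)
Step 8: cell (5,1)='.' (+1 fires, +3 burnt)
Step 9: cell (5,1)='.' (+0 fires, +1 burnt)
  fire out at step 9

6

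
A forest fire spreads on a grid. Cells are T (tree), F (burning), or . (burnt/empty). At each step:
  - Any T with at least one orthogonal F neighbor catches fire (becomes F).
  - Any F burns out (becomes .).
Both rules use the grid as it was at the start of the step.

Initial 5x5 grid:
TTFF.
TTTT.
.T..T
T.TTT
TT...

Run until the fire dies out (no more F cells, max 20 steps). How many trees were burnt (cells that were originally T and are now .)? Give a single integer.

Answer: 7

Derivation:
Step 1: +3 fires, +2 burnt (F count now 3)
Step 2: +2 fires, +3 burnt (F count now 2)
Step 3: +2 fires, +2 burnt (F count now 2)
Step 4: +0 fires, +2 burnt (F count now 0)
Fire out after step 4
Initially T: 14, now '.': 18
Total burnt (originally-T cells now '.'): 7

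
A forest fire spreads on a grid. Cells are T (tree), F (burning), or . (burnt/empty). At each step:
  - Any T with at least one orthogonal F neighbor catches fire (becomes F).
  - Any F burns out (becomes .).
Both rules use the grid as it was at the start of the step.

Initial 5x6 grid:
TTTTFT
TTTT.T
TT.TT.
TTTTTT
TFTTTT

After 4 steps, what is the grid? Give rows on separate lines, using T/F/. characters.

Step 1: 5 trees catch fire, 2 burn out
  TTTF.F
  TTTT.T
  TT.TT.
  TFTTTT
  F.FTTT
Step 2: 7 trees catch fire, 5 burn out
  TTF...
  TTTF.F
  TF.TT.
  F.FTTT
  ...FTT
Step 3: 7 trees catch fire, 7 burn out
  TF....
  TFF...
  F..FT.
  ...FTT
  ....FT
Step 4: 5 trees catch fire, 7 burn out
  F.....
  F.....
  ....F.
  ....FT
  .....F

F.....
F.....
....F.
....FT
.....F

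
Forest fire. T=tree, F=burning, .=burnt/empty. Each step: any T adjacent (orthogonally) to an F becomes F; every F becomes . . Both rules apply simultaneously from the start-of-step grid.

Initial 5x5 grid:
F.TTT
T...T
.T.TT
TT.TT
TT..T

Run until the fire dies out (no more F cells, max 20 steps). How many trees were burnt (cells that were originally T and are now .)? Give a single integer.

Step 1: +1 fires, +1 burnt (F count now 1)
Step 2: +0 fires, +1 burnt (F count now 0)
Fire out after step 2
Initially T: 15, now '.': 11
Total burnt (originally-T cells now '.'): 1

Answer: 1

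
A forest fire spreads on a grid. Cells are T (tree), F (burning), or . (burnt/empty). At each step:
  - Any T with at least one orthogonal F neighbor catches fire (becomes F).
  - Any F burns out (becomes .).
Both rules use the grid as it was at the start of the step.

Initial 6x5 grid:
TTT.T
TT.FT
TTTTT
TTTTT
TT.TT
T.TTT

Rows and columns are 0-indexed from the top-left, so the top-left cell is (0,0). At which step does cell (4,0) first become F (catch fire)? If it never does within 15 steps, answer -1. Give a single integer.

Step 1: cell (4,0)='T' (+2 fires, +1 burnt)
Step 2: cell (4,0)='T' (+4 fires, +2 burnt)
Step 3: cell (4,0)='T' (+4 fires, +4 burnt)
Step 4: cell (4,0)='T' (+5 fires, +4 burnt)
Step 5: cell (4,0)='T' (+6 fires, +5 burnt)
Step 6: cell (4,0)='F' (+3 fires, +6 burnt)
  -> target ignites at step 6
Step 7: cell (4,0)='.' (+1 fires, +3 burnt)
Step 8: cell (4,0)='.' (+0 fires, +1 burnt)
  fire out at step 8

6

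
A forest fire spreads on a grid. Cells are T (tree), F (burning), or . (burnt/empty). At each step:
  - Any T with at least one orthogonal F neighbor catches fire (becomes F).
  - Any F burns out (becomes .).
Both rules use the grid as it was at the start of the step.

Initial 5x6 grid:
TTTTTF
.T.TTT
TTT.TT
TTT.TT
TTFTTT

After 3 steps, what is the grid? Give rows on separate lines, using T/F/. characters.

Step 1: 5 trees catch fire, 2 burn out
  TTTTF.
  .T.TTF
  TTT.TT
  TTF.TT
  TF.FTT
Step 2: 7 trees catch fire, 5 burn out
  TTTF..
  .T.TF.
  TTF.TF
  TF..TT
  F...FT
Step 3: 8 trees catch fire, 7 burn out
  TTF...
  .T.F..
  TF..F.
  F...FF
  .....F

TTF...
.T.F..
TF..F.
F...FF
.....F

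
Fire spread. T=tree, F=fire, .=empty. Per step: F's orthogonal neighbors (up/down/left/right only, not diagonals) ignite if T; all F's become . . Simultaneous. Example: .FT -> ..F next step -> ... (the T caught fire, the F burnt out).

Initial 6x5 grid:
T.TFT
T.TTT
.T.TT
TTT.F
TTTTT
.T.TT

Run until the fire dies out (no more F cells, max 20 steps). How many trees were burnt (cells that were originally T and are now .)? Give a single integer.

Answer: 19

Derivation:
Step 1: +5 fires, +2 burnt (F count now 5)
Step 2: +5 fires, +5 burnt (F count now 5)
Step 3: +2 fires, +5 burnt (F count now 2)
Step 4: +2 fires, +2 burnt (F count now 2)
Step 5: +3 fires, +2 burnt (F count now 3)
Step 6: +2 fires, +3 burnt (F count now 2)
Step 7: +0 fires, +2 burnt (F count now 0)
Fire out after step 7
Initially T: 21, now '.': 28
Total burnt (originally-T cells now '.'): 19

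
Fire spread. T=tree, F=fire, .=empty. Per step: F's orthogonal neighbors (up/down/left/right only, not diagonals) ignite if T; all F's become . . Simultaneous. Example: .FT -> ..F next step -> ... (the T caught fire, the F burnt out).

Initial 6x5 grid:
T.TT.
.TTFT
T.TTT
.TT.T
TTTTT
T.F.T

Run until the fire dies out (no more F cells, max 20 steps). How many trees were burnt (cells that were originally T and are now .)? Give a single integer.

Step 1: +5 fires, +2 burnt (F count now 5)
Step 2: +7 fires, +5 burnt (F count now 7)
Step 3: +4 fires, +7 burnt (F count now 4)
Step 4: +2 fires, +4 burnt (F count now 2)
Step 5: +0 fires, +2 burnt (F count now 0)
Fire out after step 5
Initially T: 20, now '.': 28
Total burnt (originally-T cells now '.'): 18

Answer: 18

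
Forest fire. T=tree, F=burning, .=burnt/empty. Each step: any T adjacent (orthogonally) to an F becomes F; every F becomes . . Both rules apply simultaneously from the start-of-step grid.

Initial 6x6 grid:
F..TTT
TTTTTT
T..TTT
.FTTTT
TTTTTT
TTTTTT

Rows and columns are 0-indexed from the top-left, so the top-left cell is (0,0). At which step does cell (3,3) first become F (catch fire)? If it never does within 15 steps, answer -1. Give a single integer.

Step 1: cell (3,3)='T' (+3 fires, +2 burnt)
Step 2: cell (3,3)='F' (+6 fires, +3 burnt)
  -> target ignites at step 2
Step 3: cell (3,3)='.' (+6 fires, +6 burnt)
Step 4: cell (3,3)='.' (+5 fires, +6 burnt)
Step 5: cell (3,3)='.' (+5 fires, +5 burnt)
Step 6: cell (3,3)='.' (+3 fires, +5 burnt)
Step 7: cell (3,3)='.' (+1 fires, +3 burnt)
Step 8: cell (3,3)='.' (+0 fires, +1 burnt)
  fire out at step 8

2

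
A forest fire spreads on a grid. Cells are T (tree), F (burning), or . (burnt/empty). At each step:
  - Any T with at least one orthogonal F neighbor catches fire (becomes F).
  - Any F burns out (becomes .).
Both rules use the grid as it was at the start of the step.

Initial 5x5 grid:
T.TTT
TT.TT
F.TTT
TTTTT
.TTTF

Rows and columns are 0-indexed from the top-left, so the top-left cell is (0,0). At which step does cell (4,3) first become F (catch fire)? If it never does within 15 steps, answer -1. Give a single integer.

Step 1: cell (4,3)='F' (+4 fires, +2 burnt)
  -> target ignites at step 1
Step 2: cell (4,3)='.' (+6 fires, +4 burnt)
Step 3: cell (4,3)='.' (+4 fires, +6 burnt)
Step 4: cell (4,3)='.' (+3 fires, +4 burnt)
Step 5: cell (4,3)='.' (+1 fires, +3 burnt)
Step 6: cell (4,3)='.' (+1 fires, +1 burnt)
Step 7: cell (4,3)='.' (+0 fires, +1 burnt)
  fire out at step 7

1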